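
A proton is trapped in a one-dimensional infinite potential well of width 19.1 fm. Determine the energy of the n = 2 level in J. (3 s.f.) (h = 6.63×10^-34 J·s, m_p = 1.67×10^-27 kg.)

E_2 = 3.61×10^-13 J

For an infinite well E_n = n²h²/(8m_pL²), so E_1 = h²/(8m_pL²) = (6.63×10^-34)²/(8·1.67×10^-27·(1.91×10^-14 m)²) = 9.019×10^-14 J.
Then E_2 = 2²·E_1 = 4·9.019×10^-14 J = 3.61×10^-13 J.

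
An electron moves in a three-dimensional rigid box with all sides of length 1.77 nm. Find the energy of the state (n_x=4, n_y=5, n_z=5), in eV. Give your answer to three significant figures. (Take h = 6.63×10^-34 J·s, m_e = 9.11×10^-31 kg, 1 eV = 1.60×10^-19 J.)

For a 3D rectangular well E = (h²/8m_e)·Σ n_i²/L_i² = (6.63×10^-34)²/(8·9.11×10^-31) · [4²/(1.77 nm)² + 5²/(1.77 nm)² + 5²/(1.77 nm)²].
Evaluating gives E = 1.271×10^-18 J = 7.94 eV.

E = 7.94 eV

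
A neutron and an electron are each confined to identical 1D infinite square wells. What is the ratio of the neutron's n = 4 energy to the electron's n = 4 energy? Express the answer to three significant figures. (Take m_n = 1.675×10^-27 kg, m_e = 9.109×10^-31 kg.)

E_n ∝ 1/m at fixed n and L, so the ratio is m_e/m_n = 9.109×10^-31/1.675×10^-27 = 5.44×10^-4.

5.44×10^-4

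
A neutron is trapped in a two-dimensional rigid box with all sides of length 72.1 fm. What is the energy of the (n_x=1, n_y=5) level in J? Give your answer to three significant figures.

For a 2D rectangular well E = (h²/8m_n)·Σ n_i²/L_i² = (6.626×10^-34)²/(8·1.675×10^-27) · [1²/(72.1 fm)² + 5²/(72.1 fm)²].
Evaluating gives E = 1.64×10^-13 J.

E = 1.64×10^-13 J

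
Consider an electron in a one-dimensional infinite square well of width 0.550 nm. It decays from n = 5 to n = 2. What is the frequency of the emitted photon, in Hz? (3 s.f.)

f = 6.31×10^15 Hz

E_1 = h²/(8m_eL²) = 1.992×10^-19 J and ΔE = (5² − 2²)E_1 = 4.183×10^-18 J.
f = ΔE/h = 4.183×10^-18/6.626×10^-34 = 6.31×10^15 Hz.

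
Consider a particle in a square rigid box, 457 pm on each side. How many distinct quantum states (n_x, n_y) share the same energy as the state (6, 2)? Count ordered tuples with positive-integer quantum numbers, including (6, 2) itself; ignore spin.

The level has n_x² + n_y² = 40. The ordered positive-integer solutions are (2, 6), (6, 2).
That gives 2 states.

degeneracy = 2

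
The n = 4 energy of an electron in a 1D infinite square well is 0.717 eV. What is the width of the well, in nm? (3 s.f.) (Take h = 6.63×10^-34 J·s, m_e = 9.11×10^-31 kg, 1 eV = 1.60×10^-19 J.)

From E_n = n²h²/(8m_eL²), L = n·h/√(8m_eE_n).
E_4 = 0.717 eV = 1.147×10^-19 J, so L = 4·6.63×10^-34/√(8·9.11×10^-31·1.147×10^-19) = 2.90×10^-9 m = 2.90 nm.

L = 2.90 nm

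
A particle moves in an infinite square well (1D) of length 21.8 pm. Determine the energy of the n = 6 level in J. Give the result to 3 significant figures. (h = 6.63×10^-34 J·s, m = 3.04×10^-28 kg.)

For an infinite well E_n = n²h²/(8mL²), so E_1 = h²/(8mL²) = (6.63×10^-34)²/(8·3.04×10^-28·(2.18×10^-11 m)²) = 3.803×10^-19 J.
Then E_6 = 6²·E_1 = 36·3.803×10^-19 J = 1.37×10^-17 J.

E_6 = 1.37×10^-17 J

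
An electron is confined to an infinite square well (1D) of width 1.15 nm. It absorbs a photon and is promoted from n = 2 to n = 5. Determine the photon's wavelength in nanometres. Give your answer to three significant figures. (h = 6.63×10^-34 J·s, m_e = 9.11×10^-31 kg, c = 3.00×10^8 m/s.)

E_1 = h²/(8m_eL²) = 4.561×10^-20 J, so ΔE = (5² − 2²)E_1 = 9.578×10^-19 J.
λ = hc/ΔE = (6.63×10^-34·3.00×10^8)/9.578×10^-19 = 2.08×10^-7 m = 208 nm.

λ = 208 nm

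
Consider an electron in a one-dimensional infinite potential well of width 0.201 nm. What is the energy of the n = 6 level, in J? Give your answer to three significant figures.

E_6 = 5.37×10^-17 J

For an infinite well E_n = n²h²/(8m_eL²), so E_1 = h²/(8m_eL²) = (6.626×10^-34)²/(8·9.109×10^-31·(2.01×10^-10 m)²) = 1.491×10^-18 J.
Then E_6 = 6²·E_1 = 36·1.491×10^-18 J = 5.37×10^-17 J.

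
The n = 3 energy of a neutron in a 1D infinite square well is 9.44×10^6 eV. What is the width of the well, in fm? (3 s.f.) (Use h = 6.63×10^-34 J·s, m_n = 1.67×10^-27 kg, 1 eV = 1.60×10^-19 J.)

L = 14.0 fm

From E_n = n²h²/(8m_nL²), L = n·h/√(8m_nE_n).
E_3 = 9.44×10^6 eV = 1.510×10^-12 J, so L = 3·6.63×10^-34/√(8·1.67×10^-27·1.510×10^-12) = 1.40×10^-14 m = 14.0 fm.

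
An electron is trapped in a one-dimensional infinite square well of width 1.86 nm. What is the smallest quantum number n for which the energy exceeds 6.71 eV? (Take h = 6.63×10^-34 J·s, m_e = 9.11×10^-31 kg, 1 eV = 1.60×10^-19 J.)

n = 8

E_1 = h²/(8m_eL²) = 1.743×10^-20 J = 0.1089 eV.
Need n² > 6.71/0.1089 = 61.62, i.e. n > 7.850.
The smallest integer satisfying this is n = 8.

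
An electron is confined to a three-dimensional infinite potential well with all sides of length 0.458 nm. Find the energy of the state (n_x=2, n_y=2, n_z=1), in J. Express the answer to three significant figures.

For a 3D rectangular well E = (h²/8m_e)·Σ n_i²/L_i² = (6.626×10^-34)²/(8·9.109×10^-31) · [2²/(0.458 nm)² + 2²/(0.458 nm)² + 1²/(0.458 nm)²].
Evaluating gives E = 2.58×10^-18 J.

E = 2.58×10^-18 J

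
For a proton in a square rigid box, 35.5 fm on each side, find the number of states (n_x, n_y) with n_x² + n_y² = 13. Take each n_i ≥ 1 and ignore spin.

degeneracy = 2

The level has n_x² + n_y² = 13. The ordered positive-integer solutions are (2, 3), (3, 2).
That gives 2 states.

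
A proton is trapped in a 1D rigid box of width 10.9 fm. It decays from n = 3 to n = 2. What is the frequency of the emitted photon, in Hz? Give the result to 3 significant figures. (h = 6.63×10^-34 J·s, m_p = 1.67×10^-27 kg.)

E_1 = h²/(8m_pL²) = 2.769×10^-13 J and ΔE = (3² − 2²)E_1 = 1.385×10^-12 J.
f = ΔE/h = 1.385×10^-12/6.63×10^-34 = 2.09×10^21 Hz.

f = 2.09×10^21 Hz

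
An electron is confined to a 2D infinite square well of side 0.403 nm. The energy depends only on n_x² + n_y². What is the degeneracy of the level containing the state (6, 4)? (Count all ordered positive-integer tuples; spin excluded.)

The level has n_x² + n_y² = 52. The ordered positive-integer solutions are (4, 6), (6, 4).
That gives 2 states.

degeneracy = 2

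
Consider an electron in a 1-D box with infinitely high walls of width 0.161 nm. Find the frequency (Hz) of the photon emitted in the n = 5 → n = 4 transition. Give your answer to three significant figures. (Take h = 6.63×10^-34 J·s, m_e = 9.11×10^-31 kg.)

f = 3.16×10^16 Hz

E_1 = h²/(8m_eL²) = 2.327×10^-18 J and ΔE = (5² − 4²)E_1 = 2.094×10^-17 J.
f = ΔE/h = 2.094×10^-17/6.63×10^-34 = 3.16×10^16 Hz.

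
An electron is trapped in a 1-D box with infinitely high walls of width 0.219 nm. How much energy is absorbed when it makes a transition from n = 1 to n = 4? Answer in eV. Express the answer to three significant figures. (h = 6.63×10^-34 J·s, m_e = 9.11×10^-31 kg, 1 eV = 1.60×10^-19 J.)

|ΔE| = 118 eV

E_1 = h²/(8m_eL²) = 1.258×10^-18 J.
|ΔE| = |1² − 4²|·E_1 = 15·1.258×10^-18 J = 1.887×10^-17 J = 118 eV.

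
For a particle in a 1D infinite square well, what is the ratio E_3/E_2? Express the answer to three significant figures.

2.25

E_n ∝ n², so E_3/E_2 = 3²/2² = 9/4 = 2.25.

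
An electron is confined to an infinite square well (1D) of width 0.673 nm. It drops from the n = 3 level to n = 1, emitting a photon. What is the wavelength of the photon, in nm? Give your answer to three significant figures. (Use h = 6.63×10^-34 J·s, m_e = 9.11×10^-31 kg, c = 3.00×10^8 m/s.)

λ = 187 nm

E_1 = h²/(8m_eL²) = 1.332×10^-19 J, so ΔE = (3² − 1²)E_1 = 1.066×10^-18 J.
λ = hc/ΔE = (6.63×10^-34·3.00×10^8)/1.066×10^-18 = 1.87×10^-7 m = 187 nm.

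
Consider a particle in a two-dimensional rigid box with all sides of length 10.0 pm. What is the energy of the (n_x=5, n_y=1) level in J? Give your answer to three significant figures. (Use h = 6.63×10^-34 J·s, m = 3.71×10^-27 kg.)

E = 3.85×10^-18 J

For a 2D rectangular well E = (h²/8m)·Σ n_i²/L_i² = (6.63×10^-34)²/(8·3.71×10^-27) · [5²/(10.0 pm)² + 1²/(10.0 pm)²].
Evaluating gives E = 3.85×10^-18 J.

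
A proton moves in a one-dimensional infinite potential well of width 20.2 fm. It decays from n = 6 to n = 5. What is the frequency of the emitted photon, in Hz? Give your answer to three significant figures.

E_1 = h²/(8m_pL²) = 8.039×10^-14 J and ΔE = (6² − 5²)E_1 = 8.843×10^-13 J.
f = ΔE/h = 8.843×10^-13/6.626×10^-34 = 1.33×10^21 Hz.

f = 1.33×10^21 Hz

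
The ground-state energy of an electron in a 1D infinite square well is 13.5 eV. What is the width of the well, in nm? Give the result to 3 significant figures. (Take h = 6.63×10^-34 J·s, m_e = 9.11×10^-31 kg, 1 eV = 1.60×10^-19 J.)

From E_n = n²h²/(8m_eL²), L = n·h/√(8m_eE_n).
E_1 = 13.5 eV = 2.160×10^-18 J, so L = 1·6.63×10^-34/√(8·9.11×10^-31·2.160×10^-18) = 1.67×10^-10 m = 0.167 nm.

L = 0.167 nm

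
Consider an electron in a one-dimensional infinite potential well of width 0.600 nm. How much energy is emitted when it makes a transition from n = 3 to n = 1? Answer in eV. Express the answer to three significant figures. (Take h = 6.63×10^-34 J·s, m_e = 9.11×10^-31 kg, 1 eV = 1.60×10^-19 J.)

E_1 = h²/(8m_eL²) = 1.675×10^-19 J.
|ΔE| = |3² − 1²|·E_1 = 8·1.675×10^-19 J = 1.340×10^-18 J = 8.38 eV.

|ΔE| = 8.38 eV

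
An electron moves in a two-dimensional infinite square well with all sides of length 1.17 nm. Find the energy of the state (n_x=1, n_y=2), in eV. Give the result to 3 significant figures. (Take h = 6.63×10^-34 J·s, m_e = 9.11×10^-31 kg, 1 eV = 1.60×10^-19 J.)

E = 1.38 eV

For a 2D rectangular well E = (h²/8m_e)·Σ n_i²/L_i² = (6.63×10^-34)²/(8·9.11×10^-31) · [1²/(1.17 nm)² + 2²/(1.17 nm)²].
Evaluating gives E = 2.203×10^-19 J = 1.38 eV.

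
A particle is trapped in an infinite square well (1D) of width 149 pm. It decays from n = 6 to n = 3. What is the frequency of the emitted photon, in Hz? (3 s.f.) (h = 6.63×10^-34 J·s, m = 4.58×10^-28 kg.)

f = 2.20×10^14 Hz

E_1 = h²/(8mL²) = 5.404×10^-21 J and ΔE = (6² − 3²)E_1 = 1.459×10^-19 J.
f = ΔE/h = 1.459×10^-19/6.63×10^-34 = 2.20×10^14 Hz.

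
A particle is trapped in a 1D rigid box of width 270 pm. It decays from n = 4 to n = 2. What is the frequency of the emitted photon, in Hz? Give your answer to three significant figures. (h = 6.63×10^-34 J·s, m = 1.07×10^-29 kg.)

f = 1.27×10^15 Hz

E_1 = h²/(8mL²) = 7.044×10^-20 J and ΔE = (4² − 2²)E_1 = 8.453×10^-19 J.
f = ΔE/h = 8.453×10^-19/6.63×10^-34 = 1.27×10^15 Hz.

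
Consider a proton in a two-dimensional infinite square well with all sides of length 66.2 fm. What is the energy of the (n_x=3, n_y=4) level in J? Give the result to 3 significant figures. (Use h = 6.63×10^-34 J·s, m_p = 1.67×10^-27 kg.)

For a 2D rectangular well E = (h²/8m_p)·Σ n_i²/L_i² = (6.63×10^-34)²/(8·1.67×10^-27) · [3²/(66.2 fm)² + 4²/(66.2 fm)²].
Evaluating gives E = 1.88×10^-13 J.

E = 1.88×10^-13 J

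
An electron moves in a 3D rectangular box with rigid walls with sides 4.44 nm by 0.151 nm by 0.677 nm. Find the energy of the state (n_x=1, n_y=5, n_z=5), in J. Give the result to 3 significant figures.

E = 6.93×10^-17 J

For a 3D rectangular well E = (h²/8m_e)·Σ n_i²/L_i² = (6.626×10^-34)²/(8·9.109×10^-31) · [1²/(4.44 nm)² + 5²/(0.151 nm)² + 5²/(0.677 nm)²].
Evaluating gives E = 6.93×10^-17 J.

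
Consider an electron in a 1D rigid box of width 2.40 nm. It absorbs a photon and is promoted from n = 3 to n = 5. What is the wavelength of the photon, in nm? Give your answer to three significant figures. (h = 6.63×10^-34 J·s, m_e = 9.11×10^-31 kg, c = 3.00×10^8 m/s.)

λ = 1.19×10^3 nm

E_1 = h²/(8m_eL²) = 1.047×10^-20 J, so ΔE = (5² − 3²)E_1 = 1.675×10^-19 J.
λ = hc/ΔE = (6.63×10^-34·3.00×10^8)/1.675×10^-19 = 1.19×10^-6 m = 1.19×10^3 nm.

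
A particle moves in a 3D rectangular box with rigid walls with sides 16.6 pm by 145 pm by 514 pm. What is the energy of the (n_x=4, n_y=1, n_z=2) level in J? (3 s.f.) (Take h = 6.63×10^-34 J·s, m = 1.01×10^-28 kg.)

For a 3D rectangular well E = (h²/8m)·Σ n_i²/L_i² = (6.63×10^-34)²/(8·1.01×10^-28) · [4²/(16.6 pm)² + 1²/(145 pm)² + 2²/(514 pm)²].
Evaluating gives E = 3.16×10^-17 J.

E = 3.16×10^-17 J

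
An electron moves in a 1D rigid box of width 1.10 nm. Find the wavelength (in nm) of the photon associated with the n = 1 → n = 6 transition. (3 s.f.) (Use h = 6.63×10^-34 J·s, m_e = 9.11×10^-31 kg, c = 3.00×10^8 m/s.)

E_1 = h²/(8m_eL²) = 4.985×10^-20 J, so ΔE = (6² − 1²)E_1 = 1.745×10^-18 J.
λ = hc/ΔE = (6.63×10^-34·3.00×10^8)/1.745×10^-18 = 1.14×10^-7 m = 114 nm.

λ = 114 nm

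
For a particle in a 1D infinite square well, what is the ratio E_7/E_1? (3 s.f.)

49.0

E_n ∝ n², so E_7/E_1 = 7²/1² = 49/1 = 49.0.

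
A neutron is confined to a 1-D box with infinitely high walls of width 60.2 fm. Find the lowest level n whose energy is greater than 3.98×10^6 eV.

E_1 = h²/(8m_nL²) = 9.041×10^-15 J = 5.644×10^4 eV.
Need n² > 3.98×10^6/5.644×10^4 = 70.52, i.e. n > 8.398.
The smallest integer satisfying this is n = 9.

n = 9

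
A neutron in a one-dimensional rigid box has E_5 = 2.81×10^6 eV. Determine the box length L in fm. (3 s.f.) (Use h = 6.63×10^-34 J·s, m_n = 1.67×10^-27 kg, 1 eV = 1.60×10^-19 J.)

From E_n = n²h²/(8m_nL²), L = n·h/√(8m_nE_n).
E_5 = 2.81×10^6 eV = 4.496×10^-13 J, so L = 5·6.63×10^-34/√(8·1.67×10^-27·4.496×10^-13) = 4.28×10^-14 m = 42.8 fm.

L = 42.8 fm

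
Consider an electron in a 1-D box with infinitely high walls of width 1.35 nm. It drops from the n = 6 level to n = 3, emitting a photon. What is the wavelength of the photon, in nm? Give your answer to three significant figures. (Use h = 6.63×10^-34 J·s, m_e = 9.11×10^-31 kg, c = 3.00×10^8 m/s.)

λ = 223 nm

E_1 = h²/(8m_eL²) = 3.309×10^-20 J, so ΔE = (6² − 3²)E_1 = 8.934×10^-19 J.
λ = hc/ΔE = (6.63×10^-34·3.00×10^8)/8.934×10^-19 = 2.23×10^-7 m = 223 nm.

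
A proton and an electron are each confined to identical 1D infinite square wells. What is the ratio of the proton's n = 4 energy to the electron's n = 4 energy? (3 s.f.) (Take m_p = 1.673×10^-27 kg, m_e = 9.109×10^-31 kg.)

E_n ∝ 1/m at fixed n and L, so the ratio is m_e/m_p = 9.109×10^-31/1.673×10^-27 = 5.44×10^-4.

5.44×10^-4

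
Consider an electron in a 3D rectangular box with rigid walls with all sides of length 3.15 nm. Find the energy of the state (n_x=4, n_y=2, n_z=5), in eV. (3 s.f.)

For a 3D rectangular well E = (h²/8m_e)·Σ n_i²/L_i² = (6.626×10^-34)²/(8·9.109×10^-31) · [4²/(3.15 nm)² + 2²/(3.15 nm)² + 5²/(3.15 nm)²].
Evaluating gives E = 2.732×10^-19 J = 1.71 eV.

E = 1.71 eV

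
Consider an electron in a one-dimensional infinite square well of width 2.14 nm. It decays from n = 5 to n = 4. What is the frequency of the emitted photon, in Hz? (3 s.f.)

f = 1.79×10^14 Hz

E_1 = h²/(8m_eL²) = 1.316×10^-20 J and ΔE = (5² − 4²)E_1 = 1.184×10^-19 J.
f = ΔE/h = 1.184×10^-19/6.626×10^-34 = 1.79×10^14 Hz.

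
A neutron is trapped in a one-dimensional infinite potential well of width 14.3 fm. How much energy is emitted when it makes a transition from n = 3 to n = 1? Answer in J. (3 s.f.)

E_1 = h²/(8m_nL²) = 1.602×10^-13 J.
|ΔE| = |3² − 1²|·E_1 = 8·1.602×10^-13 J = 1.28×10^-12 J.

|ΔE| = 1.28×10^-12 J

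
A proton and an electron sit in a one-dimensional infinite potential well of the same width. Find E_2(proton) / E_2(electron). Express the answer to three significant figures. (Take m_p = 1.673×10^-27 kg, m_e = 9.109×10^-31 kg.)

5.44×10^-4

E_n ∝ 1/m at fixed n and L, so the ratio is m_e/m_p = 9.109×10^-31/1.673×10^-27 = 5.44×10^-4.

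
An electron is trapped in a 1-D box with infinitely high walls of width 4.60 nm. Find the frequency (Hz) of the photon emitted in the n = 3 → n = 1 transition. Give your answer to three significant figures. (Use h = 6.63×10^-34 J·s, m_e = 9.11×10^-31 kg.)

E_1 = h²/(8m_eL²) = 2.850×10^-21 J and ΔE = (3² − 1²)E_1 = 2.280×10^-20 J.
f = ΔE/h = 2.280×10^-20/6.63×10^-34 = 3.44×10^13 Hz.

f = 3.44×10^13 Hz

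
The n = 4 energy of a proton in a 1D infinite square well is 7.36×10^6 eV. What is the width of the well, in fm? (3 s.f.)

From E_n = n²h²/(8m_pL²), L = n·h/√(8m_pE_n).
E_4 = 7.36×10^6 eV = 1.179×10^-12 J, so L = 4·6.626×10^-34/√(8·1.673×10^-27·1.179×10^-12) = 2.11×10^-14 m = 21.1 fm.

L = 21.1 fm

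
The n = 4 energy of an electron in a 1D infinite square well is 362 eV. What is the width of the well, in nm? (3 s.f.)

From E_n = n²h²/(8m_eL²), L = n·h/√(8m_eE_n).
E_4 = 362 eV = 5.799×10^-17 J, so L = 4·6.626×10^-34/√(8·9.109×10^-31·5.799×10^-17) = 1.29×10^-10 m = 0.129 nm.

L = 0.129 nm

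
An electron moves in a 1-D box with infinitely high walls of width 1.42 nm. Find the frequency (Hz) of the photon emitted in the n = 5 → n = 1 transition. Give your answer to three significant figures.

E_1 = h²/(8m_eL²) = 2.988×10^-20 J and ΔE = (5² − 1²)E_1 = 7.171×10^-19 J.
f = ΔE/h = 7.171×10^-19/6.626×10^-34 = 1.08×10^15 Hz.

f = 1.08×10^15 Hz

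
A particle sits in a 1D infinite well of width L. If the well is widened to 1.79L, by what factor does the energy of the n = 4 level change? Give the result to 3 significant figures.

0.312

E_n ∝ 1/L², so the energy scales by 1/1.79² = 0.312.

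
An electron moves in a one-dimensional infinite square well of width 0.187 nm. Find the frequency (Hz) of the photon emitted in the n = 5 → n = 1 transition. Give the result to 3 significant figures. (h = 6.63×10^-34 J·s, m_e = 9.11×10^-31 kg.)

E_1 = h²/(8m_eL²) = 1.725×10^-18 J and ΔE = (5² − 1²)E_1 = 4.140×10^-17 J.
f = ΔE/h = 4.140×10^-17/6.63×10^-34 = 6.24×10^16 Hz.

f = 6.24×10^16 Hz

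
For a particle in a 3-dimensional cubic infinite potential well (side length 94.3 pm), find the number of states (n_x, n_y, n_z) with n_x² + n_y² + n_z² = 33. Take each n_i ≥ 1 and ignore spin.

The level has n_x² + n_y² + n_z² = 33. The ordered positive-integer solutions are (1, 4, 4), (2, 2, 5), (2, 5, 2), (4, 1, 4), (4, 4, 1), (5, 2, 2).
That gives 6 states.

degeneracy = 6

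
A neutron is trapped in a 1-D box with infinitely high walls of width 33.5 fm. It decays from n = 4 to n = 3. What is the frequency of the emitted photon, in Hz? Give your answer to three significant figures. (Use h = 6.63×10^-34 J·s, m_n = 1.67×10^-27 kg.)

f = 3.10×10^20 Hz

E_1 = h²/(8m_nL²) = 2.932×10^-14 J and ΔE = (4² − 3²)E_1 = 2.052×10^-13 J.
f = ΔE/h = 2.052×10^-13/6.63×10^-34 = 3.10×10^20 Hz.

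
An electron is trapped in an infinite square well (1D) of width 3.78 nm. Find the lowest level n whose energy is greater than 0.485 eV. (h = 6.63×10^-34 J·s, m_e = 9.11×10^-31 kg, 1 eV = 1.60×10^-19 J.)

E_1 = h²/(8m_eL²) = 4.221×10^-21 J = 0.02638 eV.
Need n² > 0.485/0.02638 = 18.39, i.e. n > 4.288.
The smallest integer satisfying this is n = 5.

n = 5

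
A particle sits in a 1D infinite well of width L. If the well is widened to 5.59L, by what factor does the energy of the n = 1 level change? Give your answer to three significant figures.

0.0320

E_n ∝ 1/L², so the energy scales by 1/5.59² = 0.0320.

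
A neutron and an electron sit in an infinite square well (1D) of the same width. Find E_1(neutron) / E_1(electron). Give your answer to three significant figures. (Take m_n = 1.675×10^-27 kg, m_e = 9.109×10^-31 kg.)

E_n ∝ 1/m at fixed n and L, so the ratio is m_e/m_n = 9.109×10^-31/1.675×10^-27 = 5.44×10^-4.

5.44×10^-4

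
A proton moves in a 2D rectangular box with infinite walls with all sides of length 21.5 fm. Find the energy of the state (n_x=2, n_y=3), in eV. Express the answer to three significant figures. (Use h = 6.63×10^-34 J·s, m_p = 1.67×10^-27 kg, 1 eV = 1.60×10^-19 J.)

For a 2D rectangular well E = (h²/8m_p)·Σ n_i²/L_i² = (6.63×10^-34)²/(8·1.67×10^-27) · [2²/(21.5 fm)² + 3²/(21.5 fm)²].
Evaluating gives E = 9.253×10^-13 J = 5.78×10^6 eV.

E = 5.78×10^6 eV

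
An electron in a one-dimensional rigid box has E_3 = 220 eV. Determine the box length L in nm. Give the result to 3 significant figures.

From E_n = n²h²/(8m_eL²), L = n·h/√(8m_eE_n).
E_3 = 220 eV = 3.524×10^-17 J, so L = 3·6.626×10^-34/√(8·9.109×10^-31·3.524×10^-17) = 1.24×10^-10 m = 0.124 nm.

L = 0.124 nm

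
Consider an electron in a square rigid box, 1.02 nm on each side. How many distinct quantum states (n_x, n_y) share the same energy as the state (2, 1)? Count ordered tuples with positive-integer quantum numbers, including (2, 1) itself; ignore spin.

The level has n_x² + n_y² = 5. The ordered positive-integer solutions are (1, 2), (2, 1).
That gives 2 states.

degeneracy = 2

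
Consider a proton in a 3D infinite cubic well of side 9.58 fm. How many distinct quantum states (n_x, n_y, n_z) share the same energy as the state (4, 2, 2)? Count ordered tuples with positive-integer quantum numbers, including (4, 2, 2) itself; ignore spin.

degeneracy = 3

The level has n_x² + n_y² + n_z² = 24. The ordered positive-integer solutions are (2, 2, 4), (2, 4, 2), (4, 2, 2).
That gives 3 states.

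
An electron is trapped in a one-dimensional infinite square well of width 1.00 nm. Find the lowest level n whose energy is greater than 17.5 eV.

E_1 = h²/(8m_eL²) = 6.025×10^-20 J = 0.3761 eV.
Need n² > 17.5/0.3761 = 46.53, i.e. n > 6.821.
The smallest integer satisfying this is n = 7.

n = 7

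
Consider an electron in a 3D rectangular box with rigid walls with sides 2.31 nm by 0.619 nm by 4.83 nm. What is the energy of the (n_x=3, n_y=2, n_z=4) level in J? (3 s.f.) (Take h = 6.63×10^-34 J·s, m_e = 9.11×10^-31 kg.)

E = 7.73×10^-19 J

For a 3D rectangular well E = (h²/8m_e)·Σ n_i²/L_i² = (6.63×10^-34)²/(8·9.11×10^-31) · [3²/(2.31 nm)² + 2²/(0.619 nm)² + 4²/(4.83 nm)²].
Evaluating gives E = 7.73×10^-19 J.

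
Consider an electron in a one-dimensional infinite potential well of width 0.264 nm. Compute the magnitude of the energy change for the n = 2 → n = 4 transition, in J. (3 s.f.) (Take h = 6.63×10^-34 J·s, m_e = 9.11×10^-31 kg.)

E_1 = h²/(8m_eL²) = 8.654×10^-19 J.
|ΔE| = |2² − 4²|·E_1 = 12·8.654×10^-19 J = 1.04×10^-17 J.

|ΔE| = 1.04×10^-17 J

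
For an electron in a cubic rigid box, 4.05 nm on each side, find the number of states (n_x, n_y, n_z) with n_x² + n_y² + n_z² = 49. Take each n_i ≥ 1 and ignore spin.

The level has n_x² + n_y² + n_z² = 49. The ordered positive-integer solutions are (2, 3, 6), (2, 6, 3), (3, 2, 6), (3, 6, 2), (6, 2, 3), (6, 3, 2).
That gives 6 states.

degeneracy = 6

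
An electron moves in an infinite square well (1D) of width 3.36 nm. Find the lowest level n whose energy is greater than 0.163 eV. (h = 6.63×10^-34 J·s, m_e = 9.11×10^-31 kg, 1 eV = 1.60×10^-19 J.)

n = 3

E_1 = h²/(8m_eL²) = 5.342×10^-21 J = 0.03339 eV.
Need n² > 0.163/0.03339 = 4.882, i.e. n > 2.210.
The smallest integer satisfying this is n = 3.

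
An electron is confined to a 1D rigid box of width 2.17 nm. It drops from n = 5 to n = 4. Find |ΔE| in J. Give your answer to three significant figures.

|ΔE| = 1.15×10^-19 J

E_1 = h²/(8m_eL²) = 1.279×10^-20 J.
|ΔE| = |5² − 4²|·E_1 = 9·1.279×10^-20 J = 1.15×10^-19 J.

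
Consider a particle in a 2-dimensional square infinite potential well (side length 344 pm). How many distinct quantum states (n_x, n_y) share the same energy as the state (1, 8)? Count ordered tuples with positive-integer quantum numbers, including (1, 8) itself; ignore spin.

degeneracy = 4

The level has n_x² + n_y² = 65. The ordered positive-integer solutions are (1, 8), (4, 7), (7, 4), (8, 1).
That gives 4 states.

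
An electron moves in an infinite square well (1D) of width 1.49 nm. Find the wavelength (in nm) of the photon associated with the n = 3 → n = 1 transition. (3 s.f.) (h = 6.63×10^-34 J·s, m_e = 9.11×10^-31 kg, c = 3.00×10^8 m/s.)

E_1 = h²/(8m_eL²) = 2.717×10^-20 J, so ΔE = (3² − 1²)E_1 = 2.174×10^-19 J.
λ = hc/ΔE = (6.63×10^-34·3.00×10^8)/2.174×10^-19 = 9.15×10^-7 m = 915 nm.

λ = 915 nm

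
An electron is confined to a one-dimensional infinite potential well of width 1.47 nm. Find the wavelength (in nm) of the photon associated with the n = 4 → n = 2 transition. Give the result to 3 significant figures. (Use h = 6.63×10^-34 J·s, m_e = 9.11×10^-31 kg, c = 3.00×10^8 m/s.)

E_1 = h²/(8m_eL²) = 2.791×10^-20 J, so ΔE = (4² − 2²)E_1 = 3.349×10^-19 J.
λ = hc/ΔE = (6.63×10^-34·3.00×10^8)/3.349×10^-19 = 5.94×10^-7 m = 594 nm.

λ = 594 nm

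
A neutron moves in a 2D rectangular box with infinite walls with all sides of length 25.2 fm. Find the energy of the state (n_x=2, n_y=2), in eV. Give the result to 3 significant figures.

E = 2.58×10^6 eV

For a 2D rectangular well E = (h²/8m_n)·Σ n_i²/L_i² = (6.626×10^-34)²/(8·1.675×10^-27) · [2²/(25.2 fm)² + 2²/(25.2 fm)²].
Evaluating gives E = 4.127×10^-13 J = 2.58×10^6 eV.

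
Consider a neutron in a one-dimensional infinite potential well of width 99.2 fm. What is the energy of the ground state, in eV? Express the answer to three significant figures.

For an infinite well E_n = n²h²/(8m_nL²), so E_1 = h²/(8m_nL²) = (6.626×10^-34)²/(8·1.675×10^-27·(9.92×10^-14 m)²) = 3.329×10^-15 J.
Converting, E_1 = 3.329×10^-15 J / (1.602×10^-19 J/eV) = 2.08×10^4 eV.

E_1 = 2.08×10^4 eV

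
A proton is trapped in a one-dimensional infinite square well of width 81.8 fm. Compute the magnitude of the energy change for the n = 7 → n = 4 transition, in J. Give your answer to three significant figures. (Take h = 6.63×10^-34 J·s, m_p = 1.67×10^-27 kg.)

|ΔE| = 1.62×10^-13 J

E_1 = h²/(8m_pL²) = 4.917×10^-15 J.
|ΔE| = |7² − 4²|·E_1 = 33·4.917×10^-15 J = 1.62×10^-13 J.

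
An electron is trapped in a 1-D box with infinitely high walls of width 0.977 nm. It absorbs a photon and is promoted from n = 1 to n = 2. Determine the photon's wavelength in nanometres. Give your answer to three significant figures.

E_1 = h²/(8m_eL²) = 6.312×10^-20 J, so ΔE = (2² − 1²)E_1 = 1.894×10^-19 J.
λ = hc/ΔE = (6.626×10^-34·2.998×10^8)/1.894×10^-19 = 1.05×10^-6 m = 1.05×10^3 nm.

λ = 1.05×10^3 nm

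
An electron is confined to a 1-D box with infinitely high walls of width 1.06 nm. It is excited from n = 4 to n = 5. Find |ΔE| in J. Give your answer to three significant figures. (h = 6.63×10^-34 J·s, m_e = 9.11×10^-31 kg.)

E_1 = h²/(8m_eL²) = 5.368×10^-20 J.
|ΔE| = |4² − 5²|·E_1 = 9·5.368×10^-20 J = 4.83×10^-19 J.

|ΔE| = 4.83×10^-19 J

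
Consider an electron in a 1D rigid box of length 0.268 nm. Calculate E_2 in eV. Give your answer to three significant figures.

E_2 = 20.9 eV

For an infinite well E_n = n²h²/(8m_eL²), so E_1 = h²/(8m_eL²) = (6.626×10^-34)²/(8·9.109×10^-31·(2.68×10^-10 m)²) = 8.388×10^-19 J.
Then E_2 = 2²·E_1 = 4·8.388×10^-19 J = 3.355×10^-18 J.
Converting, E_2 = 3.355×10^-18 J / (1.602×10^-19 J/eV) = 20.9 eV.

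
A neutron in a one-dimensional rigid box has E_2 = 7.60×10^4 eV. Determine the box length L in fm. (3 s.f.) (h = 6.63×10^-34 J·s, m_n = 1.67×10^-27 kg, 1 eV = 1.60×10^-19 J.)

L = 104 fm

From E_n = n²h²/(8m_nL²), L = n·h/√(8m_nE_n).
E_2 = 7.60×10^4 eV = 1.216×10^-14 J, so L = 2·6.63×10^-34/√(8·1.67×10^-27·1.216×10^-14) = 1.04×10^-13 m = 104 fm.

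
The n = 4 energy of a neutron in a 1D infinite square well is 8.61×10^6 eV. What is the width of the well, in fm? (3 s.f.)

From E_n = n²h²/(8m_nL²), L = n·h/√(8m_nE_n).
E_4 = 8.61×10^6 eV = 1.379×10^-12 J, so L = 4·6.626×10^-34/√(8·1.675×10^-27·1.379×10^-12) = 1.95×10^-14 m = 19.5 fm.

L = 19.5 fm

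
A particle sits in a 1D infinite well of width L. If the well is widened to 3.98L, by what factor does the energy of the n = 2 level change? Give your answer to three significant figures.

E_n ∝ 1/L², so the energy scales by 1/3.98² = 0.0631.

0.0631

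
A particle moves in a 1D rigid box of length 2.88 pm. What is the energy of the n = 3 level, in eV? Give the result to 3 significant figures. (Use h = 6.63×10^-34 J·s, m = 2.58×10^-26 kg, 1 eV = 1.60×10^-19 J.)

For an infinite well E_n = n²h²/(8mL²), so E_1 = h²/(8mL²) = (6.63×10^-34)²/(8·2.58×10^-26·(2.88×10^-12 m)²) = 2.568×10^-19 J.
Then E_3 = 3²·E_1 = 9·2.568×10^-19 J = 2.311×10^-18 J.
Converting, E_3 = 2.311×10^-18 J / (1.60×10^-19 J/eV) = 14.4 eV.

E_3 = 14.4 eV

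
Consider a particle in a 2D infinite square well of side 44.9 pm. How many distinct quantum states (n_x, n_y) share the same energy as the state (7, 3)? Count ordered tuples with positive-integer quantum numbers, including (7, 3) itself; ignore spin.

degeneracy = 2

The level has n_x² + n_y² = 58. The ordered positive-integer solutions are (3, 7), (7, 3).
That gives 2 states.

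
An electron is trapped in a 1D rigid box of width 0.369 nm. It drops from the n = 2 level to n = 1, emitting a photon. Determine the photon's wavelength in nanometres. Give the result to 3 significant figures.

E_1 = h²/(8m_eL²) = 4.425×10^-19 J, so ΔE = (2² − 1²)E_1 = 1.327×10^-18 J.
λ = hc/ΔE = (6.626×10^-34·2.998×10^8)/1.327×10^-18 = 1.50×10^-7 m = 150 nm.

λ = 150 nm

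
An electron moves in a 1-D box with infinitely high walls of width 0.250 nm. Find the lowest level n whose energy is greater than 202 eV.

n = 6

E_1 = h²/(8m_eL²) = 9.640×10^-19 J = 6.017 eV.
Need n² > 202/6.017 = 33.57, i.e. n > 5.794.
The smallest integer satisfying this is n = 6.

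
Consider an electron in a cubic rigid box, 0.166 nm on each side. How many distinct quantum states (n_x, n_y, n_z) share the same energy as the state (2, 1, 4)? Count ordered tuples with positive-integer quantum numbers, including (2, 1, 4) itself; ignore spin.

degeneracy = 6

The level has n_x² + n_y² + n_z² = 21. The ordered positive-integer solutions are (1, 2, 4), (1, 4, 2), (2, 1, 4), (2, 4, 1), (4, 1, 2), (4, 2, 1).
That gives 6 states.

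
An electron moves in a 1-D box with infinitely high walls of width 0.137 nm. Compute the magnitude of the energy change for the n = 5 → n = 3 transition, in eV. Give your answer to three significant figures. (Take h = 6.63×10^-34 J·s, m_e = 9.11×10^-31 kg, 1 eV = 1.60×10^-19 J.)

E_1 = h²/(8m_eL²) = 3.213×10^-18 J.
|ΔE| = |5² − 3²|·E_1 = 16·3.213×10^-18 J = 5.141×10^-17 J = 321 eV.

|ΔE| = 321 eV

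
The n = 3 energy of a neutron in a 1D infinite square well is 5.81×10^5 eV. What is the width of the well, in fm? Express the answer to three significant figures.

L = 56.3 fm

From E_n = n²h²/(8m_nL²), L = n·h/√(8m_nE_n).
E_3 = 5.81×10^5 eV = 9.308×10^-14 J, so L = 3·6.626×10^-34/√(8·1.675×10^-27·9.308×10^-14) = 5.63×10^-14 m = 56.3 fm.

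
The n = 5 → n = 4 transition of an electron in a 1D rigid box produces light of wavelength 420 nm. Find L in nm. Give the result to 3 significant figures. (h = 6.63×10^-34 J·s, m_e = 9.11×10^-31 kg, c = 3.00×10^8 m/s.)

L = 1.07 nm

The photon carries ΔE = hc/λ = 6.63×10^-34·3.00×10^8/4.20×10^-7 m = 4.736×10^-19 J.
Since ΔE = (5² − 4²)E_1, E_1 = 5.262×10^-20 J, and L = h/√(8m_eE_1) = 1.07×10^-9 m = 1.07 nm.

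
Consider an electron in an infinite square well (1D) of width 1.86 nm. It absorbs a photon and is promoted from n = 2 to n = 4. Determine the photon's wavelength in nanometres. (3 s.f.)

λ = 951 nm

E_1 = h²/(8m_eL²) = 1.741×10^-20 J, so ΔE = (4² − 2²)E_1 = 2.089×10^-19 J.
λ = hc/ΔE = (6.626×10^-34·2.998×10^8)/2.089×10^-19 = 9.51×10^-7 m = 951 nm.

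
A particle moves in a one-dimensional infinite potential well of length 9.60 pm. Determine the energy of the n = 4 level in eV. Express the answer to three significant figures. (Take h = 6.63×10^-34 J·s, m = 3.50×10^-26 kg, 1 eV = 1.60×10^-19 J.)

E_4 = 1.70 eV

For an infinite well E_n = n²h²/(8mL²), so E_1 = h²/(8mL²) = (6.63×10^-34)²/(8·3.50×10^-26·(9.60×10^-12 m)²) = 1.703×10^-20 J.
Then E_4 = 4²·E_1 = 16·1.703×10^-20 J = 2.725×10^-19 J.
Converting, E_4 = 2.725×10^-19 J / (1.60×10^-19 J/eV) = 1.70 eV.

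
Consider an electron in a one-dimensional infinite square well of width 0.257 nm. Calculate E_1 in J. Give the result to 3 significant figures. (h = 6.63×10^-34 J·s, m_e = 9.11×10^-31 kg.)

E_1 = 9.13×10^-19 J

For an infinite well E_n = n²h²/(8m_eL²), so E_1 = h²/(8m_eL²) = (6.63×10^-34)²/(8·9.11×10^-31·(2.57×10^-10 m)²) = 9.132×10^-19 J.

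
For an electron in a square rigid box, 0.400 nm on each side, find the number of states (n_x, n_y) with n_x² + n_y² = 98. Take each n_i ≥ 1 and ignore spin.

The level has n_x² + n_y² = 98. The ordered positive-integer solutions are (7, 7).
That gives 1 state.

degeneracy = 1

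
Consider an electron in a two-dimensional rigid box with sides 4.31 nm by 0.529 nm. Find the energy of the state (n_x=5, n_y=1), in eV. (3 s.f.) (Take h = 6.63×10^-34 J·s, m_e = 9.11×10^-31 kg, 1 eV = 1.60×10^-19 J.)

For a 2D rectangular well E = (h²/8m_e)·Σ n_i²/L_i² = (6.63×10^-34)²/(8·9.11×10^-31) · [5²/(4.31 nm)² + 1²/(0.529 nm)²].
Evaluating gives E = 2.967×10^-19 J = 1.85 eV.

E = 1.85 eV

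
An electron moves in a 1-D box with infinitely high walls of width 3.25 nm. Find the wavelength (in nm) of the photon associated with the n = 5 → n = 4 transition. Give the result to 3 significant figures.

E_1 = h²/(8m_eL²) = 5.704×10^-21 J, so ΔE = (5² − 4²)E_1 = 5.134×10^-20 J.
λ = hc/ΔE = (6.626×10^-34·2.998×10^8)/5.134×10^-20 = 3.87×10^-6 m = 3.87×10^3 nm.

λ = 3.87×10^3 nm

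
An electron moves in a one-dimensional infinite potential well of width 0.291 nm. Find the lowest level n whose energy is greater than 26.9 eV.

E_1 = h²/(8m_eL²) = 7.115×10^-19 J = 4.441 eV.
Need n² > 26.9/4.441 = 6.057, i.e. n > 2.461.
The smallest integer satisfying this is n = 3.

n = 3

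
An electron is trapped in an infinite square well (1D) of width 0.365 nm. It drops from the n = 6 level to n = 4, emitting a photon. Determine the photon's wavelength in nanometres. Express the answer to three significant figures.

E_1 = h²/(8m_eL²) = 4.522×10^-19 J, so ΔE = (6² − 4²)E_1 = 9.044×10^-18 J.
λ = hc/ΔE = (6.626×10^-34·2.998×10^8)/9.044×10^-18 = 2.20×10^-8 m = 22.0 nm.

λ = 22.0 nm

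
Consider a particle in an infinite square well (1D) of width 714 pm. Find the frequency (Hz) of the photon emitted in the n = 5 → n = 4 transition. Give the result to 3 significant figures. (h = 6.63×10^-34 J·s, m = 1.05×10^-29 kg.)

E_1 = h²/(8mL²) = 1.026×10^-20 J and ΔE = (5² − 4²)E_1 = 9.234×10^-20 J.
f = ΔE/h = 9.234×10^-20/6.63×10^-34 = 1.39×10^14 Hz.

f = 1.39×10^14 Hz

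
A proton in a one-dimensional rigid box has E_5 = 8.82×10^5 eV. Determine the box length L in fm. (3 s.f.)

From E_n = n²h²/(8m_pL²), L = n·h/√(8m_pE_n).
E_5 = 8.82×10^5 eV = 1.413×10^-13 J, so L = 5·6.626×10^-34/√(8·1.673×10^-27·1.413×10^-13) = 7.62×10^-14 m = 76.2 fm.

L = 76.2 fm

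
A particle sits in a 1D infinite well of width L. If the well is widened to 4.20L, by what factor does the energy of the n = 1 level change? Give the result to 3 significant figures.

0.0567

E_n ∝ 1/L², so the energy scales by 1/4.20² = 0.0567.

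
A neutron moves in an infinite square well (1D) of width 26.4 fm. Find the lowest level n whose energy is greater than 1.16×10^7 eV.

E_1 = h²/(8m_nL²) = 4.701×10^-14 J = 2.934×10^5 eV.
Need n² > 1.16×10^7/2.934×10^5 = 39.54, i.e. n > 6.288.
The smallest integer satisfying this is n = 7.

n = 7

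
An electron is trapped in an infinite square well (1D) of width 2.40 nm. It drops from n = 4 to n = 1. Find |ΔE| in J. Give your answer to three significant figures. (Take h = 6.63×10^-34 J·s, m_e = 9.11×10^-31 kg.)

|ΔE| = 1.57×10^-19 J

E_1 = h²/(8m_eL²) = 1.047×10^-20 J.
|ΔE| = |4² − 1²|·E_1 = 15·1.047×10^-20 J = 1.57×10^-19 J.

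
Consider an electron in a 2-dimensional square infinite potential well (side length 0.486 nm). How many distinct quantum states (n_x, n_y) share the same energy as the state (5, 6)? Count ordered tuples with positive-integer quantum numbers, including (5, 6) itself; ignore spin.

degeneracy = 2

The level has n_x² + n_y² = 61. The ordered positive-integer solutions are (5, 6), (6, 5).
That gives 2 states.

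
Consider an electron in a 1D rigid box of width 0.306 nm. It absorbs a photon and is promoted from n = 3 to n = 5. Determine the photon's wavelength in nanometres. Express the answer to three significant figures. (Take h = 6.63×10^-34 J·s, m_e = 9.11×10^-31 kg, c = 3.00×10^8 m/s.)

E_1 = h²/(8m_eL²) = 6.441×10^-19 J, so ΔE = (5² − 3²)E_1 = 1.031×10^-17 J.
λ = hc/ΔE = (6.63×10^-34·3.00×10^8)/1.031×10^-17 = 1.93×10^-8 m = 19.3 nm.

λ = 19.3 nm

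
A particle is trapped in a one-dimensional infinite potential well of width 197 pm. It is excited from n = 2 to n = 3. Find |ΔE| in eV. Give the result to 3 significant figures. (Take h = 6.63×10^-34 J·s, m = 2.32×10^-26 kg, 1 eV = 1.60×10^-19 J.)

|ΔE| = 0.00191 eV

E_1 = h²/(8mL²) = 6.103×10^-23 J.
|ΔE| = |2² − 3²|·E_1 = 5·6.103×10^-23 J = 3.052×10^-22 J = 0.00191 eV.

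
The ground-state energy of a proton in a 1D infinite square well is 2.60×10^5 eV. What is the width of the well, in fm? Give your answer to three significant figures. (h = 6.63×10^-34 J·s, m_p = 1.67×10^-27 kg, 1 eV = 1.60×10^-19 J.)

From E_n = n²h²/(8m_pL²), L = n·h/√(8m_pE_n).
E_1 = 2.60×10^5 eV = 4.160×10^-14 J, so L = 1·6.63×10^-34/√(8·1.67×10^-27·4.160×10^-14) = 2.81×10^-14 m = 28.1 fm.

L = 28.1 fm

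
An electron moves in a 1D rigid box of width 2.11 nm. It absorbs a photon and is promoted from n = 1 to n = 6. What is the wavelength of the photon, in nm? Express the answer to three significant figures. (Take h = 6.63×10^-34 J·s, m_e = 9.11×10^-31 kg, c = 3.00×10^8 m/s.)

E_1 = h²/(8m_eL²) = 1.355×10^-20 J, so ΔE = (6² − 1²)E_1 = 4.742×10^-19 J.
λ = hc/ΔE = (6.63×10^-34·3.00×10^8)/4.742×10^-19 = 4.19×10^-7 m = 419 nm.

λ = 419 nm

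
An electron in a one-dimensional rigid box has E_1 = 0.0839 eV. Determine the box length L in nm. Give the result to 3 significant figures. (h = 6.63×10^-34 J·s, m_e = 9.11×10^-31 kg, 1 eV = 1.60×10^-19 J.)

From E_n = n²h²/(8m_eL²), L = n·h/√(8m_eE_n).
E_1 = 0.0839 eV = 1.342×10^-20 J, so L = 1·6.63×10^-34/√(8·9.11×10^-31·1.342×10^-20) = 2.12×10^-9 m = 2.12 nm.

L = 2.12 nm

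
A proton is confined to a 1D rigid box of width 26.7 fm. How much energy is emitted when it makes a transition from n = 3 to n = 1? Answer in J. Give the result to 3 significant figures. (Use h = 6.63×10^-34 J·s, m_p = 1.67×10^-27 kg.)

E_1 = h²/(8m_pL²) = 4.615×10^-14 J.
|ΔE| = |3² − 1²|·E_1 = 8·4.615×10^-14 J = 3.69×10^-13 J.

|ΔE| = 3.69×10^-13 J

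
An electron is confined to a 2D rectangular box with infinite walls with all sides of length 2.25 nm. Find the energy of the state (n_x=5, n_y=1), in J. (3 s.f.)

E = 3.09×10^-19 J

For a 2D rectangular well E = (h²/8m_e)·Σ n_i²/L_i² = (6.626×10^-34)²/(8·9.109×10^-31) · [5²/(2.25 nm)² + 1²/(2.25 nm)²].
Evaluating gives E = 3.09×10^-19 J.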